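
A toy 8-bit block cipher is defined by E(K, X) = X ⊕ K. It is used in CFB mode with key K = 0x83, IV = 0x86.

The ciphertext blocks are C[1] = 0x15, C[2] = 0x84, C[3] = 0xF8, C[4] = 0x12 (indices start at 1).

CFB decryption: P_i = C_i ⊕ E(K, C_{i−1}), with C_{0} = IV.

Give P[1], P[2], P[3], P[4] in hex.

P[1]: E(K, 0x86) = 0x05; 0x15 ⊕ 0x05 = 0x10.
P[2]: E(K, 0x15) = 0x96; 0x84 ⊕ 0x96 = 0x12.
P[3]: E(K, 0x84) = 0x07; 0xF8 ⊕ 0x07 = 0xFF.
P[4]: E(K, 0xF8) = 0x7B; 0x12 ⊕ 0x7B = 0x69.

P[1] = 0x10, P[2] = 0x12, P[3] = 0xFF, P[4] = 0x69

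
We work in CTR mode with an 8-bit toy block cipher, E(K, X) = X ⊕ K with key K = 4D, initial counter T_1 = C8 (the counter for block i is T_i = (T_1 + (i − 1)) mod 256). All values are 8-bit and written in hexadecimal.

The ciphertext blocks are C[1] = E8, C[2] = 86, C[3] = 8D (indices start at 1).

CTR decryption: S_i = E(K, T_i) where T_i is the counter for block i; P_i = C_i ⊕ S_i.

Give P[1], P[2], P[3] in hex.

P[1] = 6D, P[2] = 02, P[3] = 0A

P[1]: T = C8, S = E(K, T) = 85; E8 ⊕ 85 = 6D.
P[2]: T = C9, S = E(K, T) = 84; 86 ⊕ 84 = 02.
P[3]: T = CA, S = E(K, T) = 87; 8D ⊕ 87 = 0A.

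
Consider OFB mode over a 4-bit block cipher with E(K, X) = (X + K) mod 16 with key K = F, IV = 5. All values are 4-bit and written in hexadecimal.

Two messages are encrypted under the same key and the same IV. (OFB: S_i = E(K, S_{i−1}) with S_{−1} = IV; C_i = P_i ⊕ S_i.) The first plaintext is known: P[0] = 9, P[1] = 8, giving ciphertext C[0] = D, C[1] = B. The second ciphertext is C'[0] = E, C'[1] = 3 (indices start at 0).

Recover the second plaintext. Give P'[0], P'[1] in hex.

In OFB with a reused IV, both messages share the same keystream S_i, so C_i ⊕ C'_i = P_i ⊕ P'_i and thus P'_i = P_i ⊕ C_i ⊕ C'_i.
P'[0]: 9 ⊕ D ⊕ E = A.
P'[1]: 8 ⊕ B ⊕ 3 = 0.

P'[0] = A, P'[1] = 0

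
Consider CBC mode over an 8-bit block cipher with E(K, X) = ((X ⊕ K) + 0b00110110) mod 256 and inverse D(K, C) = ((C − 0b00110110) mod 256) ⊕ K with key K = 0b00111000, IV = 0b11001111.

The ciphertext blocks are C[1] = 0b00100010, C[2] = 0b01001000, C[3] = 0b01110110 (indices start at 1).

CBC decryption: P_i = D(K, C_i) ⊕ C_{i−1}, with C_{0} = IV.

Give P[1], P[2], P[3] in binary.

P[1]: D(K, 0b00100010) = 0b11010100; 0b11010100 ⊕ 0b11001111 = 0b00011011.
P[2]: D(K, 0b01001000) = 0b00101010; 0b00101010 ⊕ 0b00100010 = 0b00001000.
P[3]: D(K, 0b01110110) = 0b01111000; 0b01111000 ⊕ 0b01001000 = 0b00110000.

P[1] = 0b00011011, P[2] = 0b00001000, P[3] = 0b00110000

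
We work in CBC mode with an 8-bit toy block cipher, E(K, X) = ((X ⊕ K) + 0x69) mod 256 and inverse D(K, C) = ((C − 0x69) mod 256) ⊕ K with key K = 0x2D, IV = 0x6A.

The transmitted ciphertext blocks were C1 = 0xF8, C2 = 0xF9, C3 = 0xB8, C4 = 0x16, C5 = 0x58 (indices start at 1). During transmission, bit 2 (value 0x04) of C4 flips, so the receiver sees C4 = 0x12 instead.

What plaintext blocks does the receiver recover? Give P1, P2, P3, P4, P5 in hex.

CBC decryption: P_i = D(K, C_i) ⊕ C_{i−1}, with C_{0} = IV.
Only C4 changed, to 0x12. In CBC, a change in C_i garbles P_i and flips the same bit in P_{i+1}. Decrypting the received ciphertext:
P1: D(K, 0xF8) = 0xA2; 0xA2 ⊕ 0x6A = 0xC8.
P2: D(K, 0xF9) = 0xBD; 0xBD ⊕ 0xF8 = 0x45.
P3: D(K, 0xB8) = 0x62; 0x62 ⊕ 0xF9 = 0x9B.
P4: D(K, 0x12) = 0x84; 0x84 ⊕ 0xB8 = 0x3C.
P5: D(K, 0x58) = 0xC2; 0xC2 ⊕ 0x12 = 0xD0.
Blocks that differ from the original plaintext: P4, P5.

P1 = 0xC8, P2 = 0x45, P3 = 0x9B, P4 = 0x3C, P5 = 0xD0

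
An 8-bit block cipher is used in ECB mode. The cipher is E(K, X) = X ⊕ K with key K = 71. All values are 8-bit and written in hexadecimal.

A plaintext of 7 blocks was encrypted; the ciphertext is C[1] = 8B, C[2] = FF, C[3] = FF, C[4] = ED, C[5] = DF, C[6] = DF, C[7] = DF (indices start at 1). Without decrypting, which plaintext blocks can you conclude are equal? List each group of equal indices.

P[2] = P[3]; P[5] = P[6] = P[7]

ECB encrypts each block independently with the same key, so equal ciphertext blocks imply equal plaintext blocks.
C[2] = C[3] = FF, so P[2] = P[3].
C[5] = C[6] = C[7] = DF, so P[5] = P[6] = P[7].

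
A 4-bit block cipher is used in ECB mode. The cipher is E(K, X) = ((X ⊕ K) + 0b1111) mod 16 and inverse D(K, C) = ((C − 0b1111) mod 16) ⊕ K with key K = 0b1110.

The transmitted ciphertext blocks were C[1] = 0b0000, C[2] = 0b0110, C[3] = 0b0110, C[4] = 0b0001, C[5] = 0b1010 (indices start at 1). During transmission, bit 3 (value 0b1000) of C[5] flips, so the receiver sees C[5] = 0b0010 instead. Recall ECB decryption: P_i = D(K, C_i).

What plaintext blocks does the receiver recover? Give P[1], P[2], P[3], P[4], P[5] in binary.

Only C[5] changed, to 0b0010. In ECB, a change in C_i affects only P_i. Decrypting the received ciphertext:
P[1]: D(K, 0b0000) = 0b1111.
P[2]: D(K, 0b0110) = 0b1001.
P[3]: D(K, 0b0110) = 0b1001.
P[4]: D(K, 0b0001) = 0b1100.
P[5]: D(K, 0b0010) = 0b1101.
Blocks that differ from the original plaintext: P[5].

P[1] = 0b1111, P[2] = 0b1001, P[3] = 0b1001, P[4] = 0b1100, P[5] = 0b1101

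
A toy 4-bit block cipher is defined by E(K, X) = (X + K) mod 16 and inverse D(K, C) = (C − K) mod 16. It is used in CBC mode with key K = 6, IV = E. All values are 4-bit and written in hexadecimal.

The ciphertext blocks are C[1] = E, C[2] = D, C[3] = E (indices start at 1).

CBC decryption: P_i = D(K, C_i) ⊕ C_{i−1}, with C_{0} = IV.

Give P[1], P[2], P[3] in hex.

P[1]: D(K, E) = 8; 8 ⊕ E = 6.
P[2]: D(K, D) = 7; 7 ⊕ E = 9.
P[3]: D(K, E) = 8; 8 ⊕ D = 5.

P[1] = 6, P[2] = 9, P[3] = 5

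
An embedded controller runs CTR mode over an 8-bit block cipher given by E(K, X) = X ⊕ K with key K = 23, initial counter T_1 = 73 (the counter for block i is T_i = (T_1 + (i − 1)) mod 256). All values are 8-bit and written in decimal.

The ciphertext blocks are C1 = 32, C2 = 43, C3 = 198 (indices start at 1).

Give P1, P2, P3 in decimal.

P1 = 126, P2 = 118, P3 = 154

CTR decryption: S_i = E(K, T_i) where T_i is the counter for block i; P_i = C_i ⊕ S_i.
P1: T = 73, S = E(K, T) = 94; 32 ⊕ 94 = 126.
P2: T = 74, S = E(K, T) = 93; 43 ⊕ 93 = 118.
P3: T = 75, S = E(K, T) = 92; 198 ⊕ 92 = 154.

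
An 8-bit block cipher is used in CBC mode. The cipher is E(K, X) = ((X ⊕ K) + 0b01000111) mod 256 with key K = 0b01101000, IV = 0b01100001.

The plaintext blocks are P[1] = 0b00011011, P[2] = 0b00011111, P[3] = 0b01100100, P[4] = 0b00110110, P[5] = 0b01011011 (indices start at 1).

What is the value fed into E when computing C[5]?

0b10111110

CBC encryption: C_i = E(K, P_i ⊕ C_{i−1}), with C_{0} = IV.
C[1]: P[1] ⊕ 0b01100001 = 0b01111010; E(K, 0b01111010) = 0b01011001.
C[2]: P[2] ⊕ 0b01011001 = 0b01000110; E(K, 0b01000110) = 0b01110101.
C[3]: P[3] ⊕ 0b01110101 = 0b00010001; E(K, 0b00010001) = 0b11000000.
C[4]: P[4] ⊕ 0b11000000 = 0b11110110; E(K, 0b11110110) = 0b11100101.
C[5]: P[5] ⊕ 0b11100101 = 0b10111110; E(K, 0b10111110) = 0b00011101.
So the input to E for block [5] is 0b10111110.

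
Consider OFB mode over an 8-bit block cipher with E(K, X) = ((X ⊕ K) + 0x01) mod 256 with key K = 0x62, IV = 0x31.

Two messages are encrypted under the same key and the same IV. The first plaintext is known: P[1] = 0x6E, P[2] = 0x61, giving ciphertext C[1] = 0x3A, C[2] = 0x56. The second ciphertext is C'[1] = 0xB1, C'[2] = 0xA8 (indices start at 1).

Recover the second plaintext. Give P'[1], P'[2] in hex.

In OFB with a reused IV, both messages share the same keystream S_i, so C_i ⊕ C'_i = P_i ⊕ P'_i and thus P'_i = P_i ⊕ C_i ⊕ C'_i.
P'[1]: 0x6E ⊕ 0x3A ⊕ 0xB1 = 0xE5.
P'[2]: 0x61 ⊕ 0x56 ⊕ 0xA8 = 0x9F.

P'[1] = 0xE5, P'[2] = 0x9F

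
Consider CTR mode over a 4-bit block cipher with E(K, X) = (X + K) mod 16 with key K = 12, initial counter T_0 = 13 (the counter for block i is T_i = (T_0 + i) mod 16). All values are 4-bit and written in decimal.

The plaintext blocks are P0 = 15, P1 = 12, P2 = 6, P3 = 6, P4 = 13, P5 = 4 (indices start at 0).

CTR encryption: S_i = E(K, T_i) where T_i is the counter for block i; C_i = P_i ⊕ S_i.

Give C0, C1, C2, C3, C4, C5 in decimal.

C0 = 6, C1 = 6, C2 = 13, C3 = 10, C4 = 0, C5 = 10

C0: T = 13, S = E(K, T) = 9; 15 ⊕ 9 = 6.
C1: T = 14, S = E(K, T) = 10; 12 ⊕ 10 = 6.
C2: T = 15, S = E(K, T) = 11; 6 ⊕ 11 = 13.
C3: T = 0, S = E(K, T) = 12; 6 ⊕ 12 = 10.
C4: T = 1, S = E(K, T) = 13; 13 ⊕ 13 = 0.
C5: T = 2, S = E(K, T) = 14; 4 ⊕ 14 = 10.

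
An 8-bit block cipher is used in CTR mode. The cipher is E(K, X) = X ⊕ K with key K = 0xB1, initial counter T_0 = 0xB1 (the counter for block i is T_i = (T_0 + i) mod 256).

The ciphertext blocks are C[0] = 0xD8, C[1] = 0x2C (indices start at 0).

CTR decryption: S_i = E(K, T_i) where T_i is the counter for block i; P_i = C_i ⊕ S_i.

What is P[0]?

P[0]: T = 0xB1, S = E(K, T) = 0x00; 0xD8 ⊕ 0x00 = 0xD8.

P[0] = 0xD8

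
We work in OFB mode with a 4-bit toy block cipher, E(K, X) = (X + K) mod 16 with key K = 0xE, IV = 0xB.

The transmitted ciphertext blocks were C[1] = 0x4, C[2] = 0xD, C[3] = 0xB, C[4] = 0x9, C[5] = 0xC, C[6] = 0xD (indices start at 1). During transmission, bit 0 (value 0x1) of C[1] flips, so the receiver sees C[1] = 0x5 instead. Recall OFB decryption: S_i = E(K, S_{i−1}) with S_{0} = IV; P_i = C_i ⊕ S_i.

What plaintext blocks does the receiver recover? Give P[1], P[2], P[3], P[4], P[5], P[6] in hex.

P[1] = 0xC, P[2] = 0xA, P[3] = 0xE, P[4] = 0xA, P[5] = 0xD, P[6] = 0x2

Only C[1] changed, to 0x5. In OFB, a change in C_i flips the same bit in P_i only; the keystream is unaffected. Decrypting the received ciphertext:
P[1]: S = E(K, 0xB) = 0x9; 0x5 ⊕ 0x9 = 0xC.
P[2]: S = E(K, 0x9) = 0x7; 0xD ⊕ 0x7 = 0xA.
P[3]: S = E(K, 0x7) = 0x5; 0xB ⊕ 0x5 = 0xE.
P[4]: S = E(K, 0x5) = 0x3; 0x9 ⊕ 0x3 = 0xA.
P[5]: S = E(K, 0x3) = 0x1; 0xC ⊕ 0x1 = 0xD.
P[6]: S = E(K, 0x1) = 0xF; 0xD ⊕ 0xF = 0x2.
Blocks that differ from the original plaintext: P[1].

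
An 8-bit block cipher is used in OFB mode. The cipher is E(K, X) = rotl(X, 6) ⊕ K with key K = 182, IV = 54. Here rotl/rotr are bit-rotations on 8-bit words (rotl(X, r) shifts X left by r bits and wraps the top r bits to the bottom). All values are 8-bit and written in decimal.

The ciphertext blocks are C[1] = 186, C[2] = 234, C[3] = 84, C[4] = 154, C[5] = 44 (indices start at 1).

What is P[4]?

P[4] = 6

OFB decryption: S_i = E(K, S_{i−1}) with S_{0} = IV; P_i = C_i ⊕ S_i.
P[1]: S = E(K, 54) = 59; 186 ⊕ 59 = 129.
P[2]: S = E(K, 59) = 120; 234 ⊕ 120 = 146.
P[3]: S = E(K, 120) = 168; 84 ⊕ 168 = 252.
P[4]: S = E(K, 168) = 156; 154 ⊕ 156 = 6.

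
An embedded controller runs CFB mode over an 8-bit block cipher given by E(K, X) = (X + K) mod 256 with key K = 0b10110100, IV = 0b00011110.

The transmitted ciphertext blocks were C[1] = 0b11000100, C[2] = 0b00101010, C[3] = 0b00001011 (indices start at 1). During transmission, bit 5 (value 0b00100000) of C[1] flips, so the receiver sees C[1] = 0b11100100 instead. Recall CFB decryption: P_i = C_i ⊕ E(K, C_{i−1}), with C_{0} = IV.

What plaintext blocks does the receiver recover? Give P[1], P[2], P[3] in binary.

Only C[1] changed, to 0b11100100. In CFB, a change in C_i flips the same bit in P_i and garbles P_{i+1}. Decrypting the received ciphertext:
P[1]: E(K, 0b00011110) = 0b11010010; 0b11100100 ⊕ 0b11010010 = 0b00110110.
P[2]: E(K, 0b11100100) = 0b10011000; 0b00101010 ⊕ 0b10011000 = 0b10110010.
P[3]: E(K, 0b00101010) = 0b11011110; 0b00001011 ⊕ 0b11011110 = 0b11010101.
Blocks that differ from the original plaintext: P[1], P[2].

P[1] = 0b00110110, P[2] = 0b10110010, P[3] = 0b11010101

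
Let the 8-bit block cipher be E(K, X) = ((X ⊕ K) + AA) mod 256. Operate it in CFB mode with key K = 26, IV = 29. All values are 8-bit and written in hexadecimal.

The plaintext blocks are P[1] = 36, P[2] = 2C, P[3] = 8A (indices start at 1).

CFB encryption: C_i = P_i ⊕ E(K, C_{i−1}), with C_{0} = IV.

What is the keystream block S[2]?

53

C[1]: E(K, 29) = B9; 36 ⊕ B9 = 8F.
C[2]: E(K, 8F) = 53; 2C ⊕ 53 = 7F.
So S[2] = 53.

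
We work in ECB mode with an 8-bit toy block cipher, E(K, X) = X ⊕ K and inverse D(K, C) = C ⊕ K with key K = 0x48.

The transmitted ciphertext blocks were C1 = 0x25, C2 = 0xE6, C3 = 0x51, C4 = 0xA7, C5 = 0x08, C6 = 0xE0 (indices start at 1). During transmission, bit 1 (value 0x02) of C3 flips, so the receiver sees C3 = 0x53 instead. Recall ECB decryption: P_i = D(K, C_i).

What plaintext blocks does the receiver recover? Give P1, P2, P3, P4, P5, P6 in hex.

P1 = 0x6D, P2 = 0xAE, P3 = 0x1B, P4 = 0xEF, P5 = 0x40, P6 = 0xA8

Only C3 changed, to 0x53. In ECB, a change in C_i affects only P_i. Decrypting the received ciphertext:
P1: D(K, 0x25) = 0x6D.
P2: D(K, 0xE6) = 0xAE.
P3: D(K, 0x53) = 0x1B.
P4: D(K, 0xA7) = 0xEF.
P5: D(K, 0x08) = 0x40.
P6: D(K, 0xE0) = 0xA8.
Blocks that differ from the original plaintext: P3.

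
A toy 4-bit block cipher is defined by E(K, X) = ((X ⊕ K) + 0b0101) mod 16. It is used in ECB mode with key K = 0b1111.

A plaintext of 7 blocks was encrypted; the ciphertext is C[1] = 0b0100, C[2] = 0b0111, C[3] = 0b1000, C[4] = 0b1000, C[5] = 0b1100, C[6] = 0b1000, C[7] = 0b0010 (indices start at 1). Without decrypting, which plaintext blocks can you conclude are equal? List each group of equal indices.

ECB encrypts each block independently with the same key, so equal ciphertext blocks imply equal plaintext blocks.
C[3] = C[4] = C[6] = 0b1000, so P[3] = P[4] = P[6].

P[3] = P[4] = P[6]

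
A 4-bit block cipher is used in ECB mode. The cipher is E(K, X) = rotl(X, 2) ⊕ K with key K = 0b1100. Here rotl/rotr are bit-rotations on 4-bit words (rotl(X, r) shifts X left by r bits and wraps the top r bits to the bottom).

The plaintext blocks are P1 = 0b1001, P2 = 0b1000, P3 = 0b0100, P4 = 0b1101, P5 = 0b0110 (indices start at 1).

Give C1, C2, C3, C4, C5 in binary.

ECB encryption: C_i = E(K, P_i).
C1: E(K, 0b1001) = 0b1010.
C2: E(K, 0b1000) = 0b1110.
C3: E(K, 0b0100) = 0b1101.
C4: E(K, 0b1101) = 0b1011.
C5: E(K, 0b0110) = 0b0101.

C1 = 0b1010, C2 = 0b1110, C3 = 0b1101, C4 = 0b1011, C5 = 0b0101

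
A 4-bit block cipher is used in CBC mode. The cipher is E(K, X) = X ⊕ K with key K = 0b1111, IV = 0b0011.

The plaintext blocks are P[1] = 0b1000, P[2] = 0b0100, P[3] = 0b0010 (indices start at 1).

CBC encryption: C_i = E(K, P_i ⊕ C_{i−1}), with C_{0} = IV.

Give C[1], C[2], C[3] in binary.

C[1]: P[1] ⊕ 0b0011 = 0b1011; E(K, 0b1011) = 0b0100.
C[2]: P[2] ⊕ 0b0100 = 0b0000; E(K, 0b0000) = 0b1111.
C[3]: P[3] ⊕ 0b1111 = 0b1101; E(K, 0b1101) = 0b0010.

C[1] = 0b0100, C[2] = 0b1111, C[3] = 0b0010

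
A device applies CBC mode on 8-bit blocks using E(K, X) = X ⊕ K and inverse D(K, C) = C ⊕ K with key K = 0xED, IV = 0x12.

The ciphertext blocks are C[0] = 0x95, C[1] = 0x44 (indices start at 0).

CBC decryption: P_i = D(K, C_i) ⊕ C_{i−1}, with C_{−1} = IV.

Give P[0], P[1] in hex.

P[0]: D(K, 0x95) = 0x78; 0x78 ⊕ 0x12 = 0x6A.
P[1]: D(K, 0x44) = 0xA9; 0xA9 ⊕ 0x95 = 0x3C.

P[0] = 0x6A, P[1] = 0x3C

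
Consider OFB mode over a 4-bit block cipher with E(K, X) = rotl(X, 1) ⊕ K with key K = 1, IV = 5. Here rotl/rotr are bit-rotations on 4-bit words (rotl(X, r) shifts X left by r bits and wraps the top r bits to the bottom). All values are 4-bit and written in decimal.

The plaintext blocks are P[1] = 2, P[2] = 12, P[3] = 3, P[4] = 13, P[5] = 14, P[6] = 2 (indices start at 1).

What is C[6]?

C[6] = 11

OFB encryption: S_i = E(K, S_{i−1}) with S_{0} = IV; C_i = P_i ⊕ S_i.
C[1]: S = E(K, 5) = 11; 2 ⊕ 11 = 9.
C[2]: S = E(K, 11) = 6; 12 ⊕ 6 = 10.
C[3]: S = E(K, 6) = 13; 3 ⊕ 13 = 14.
C[4]: S = E(K, 13) = 10; 13 ⊕ 10 = 7.
C[5]: S = E(K, 10) = 4; 14 ⊕ 4 = 10.
C[6]: S = E(K, 4) = 9; 2 ⊕ 9 = 11.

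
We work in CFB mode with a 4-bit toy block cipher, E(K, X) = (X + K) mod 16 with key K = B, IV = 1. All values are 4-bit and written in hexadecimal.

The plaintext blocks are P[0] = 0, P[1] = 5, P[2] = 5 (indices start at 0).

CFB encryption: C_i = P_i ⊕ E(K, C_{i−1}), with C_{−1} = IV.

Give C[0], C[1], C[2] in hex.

C[0] = C, C[1] = 2, C[2] = 8

C[0]: E(K, 1) = C; 0 ⊕ C = C.
C[1]: E(K, C) = 7; 5 ⊕ 7 = 2.
C[2]: E(K, 2) = D; 5 ⊕ D = 8.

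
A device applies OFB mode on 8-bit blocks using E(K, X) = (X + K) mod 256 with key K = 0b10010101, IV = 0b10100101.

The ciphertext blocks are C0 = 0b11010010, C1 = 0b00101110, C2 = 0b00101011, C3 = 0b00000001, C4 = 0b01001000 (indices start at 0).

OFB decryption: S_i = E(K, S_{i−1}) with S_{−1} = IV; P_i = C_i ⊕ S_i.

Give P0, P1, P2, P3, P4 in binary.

P0: S = E(K, 0b10100101) = 0b00111010; 0b11010010 ⊕ 0b00111010 = 0b11101000.
P1: S = E(K, 0b00111010) = 0b11001111; 0b00101110 ⊕ 0b11001111 = 0b11100001.
P2: S = E(K, 0b11001111) = 0b01100100; 0b00101011 ⊕ 0b01100100 = 0b01001111.
P3: S = E(K, 0b01100100) = 0b11111001; 0b00000001 ⊕ 0b11111001 = 0b11111000.
P4: S = E(K, 0b11111001) = 0b10001110; 0b01001000 ⊕ 0b10001110 = 0b11000110.

P0 = 0b11101000, P1 = 0b11100001, P2 = 0b01001111, P3 = 0b11111000, P4 = 0b11000110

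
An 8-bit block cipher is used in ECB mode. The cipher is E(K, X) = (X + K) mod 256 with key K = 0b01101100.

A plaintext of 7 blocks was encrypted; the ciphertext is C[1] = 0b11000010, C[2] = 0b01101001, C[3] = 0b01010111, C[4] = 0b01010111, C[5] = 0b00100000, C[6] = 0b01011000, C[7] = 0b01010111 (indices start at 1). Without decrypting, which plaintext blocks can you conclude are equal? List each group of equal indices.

ECB encrypts each block independently with the same key, so equal ciphertext blocks imply equal plaintext blocks.
C[3] = C[4] = C[7] = 0b01010111, so P[3] = P[4] = P[7].

P[3] = P[4] = P[7]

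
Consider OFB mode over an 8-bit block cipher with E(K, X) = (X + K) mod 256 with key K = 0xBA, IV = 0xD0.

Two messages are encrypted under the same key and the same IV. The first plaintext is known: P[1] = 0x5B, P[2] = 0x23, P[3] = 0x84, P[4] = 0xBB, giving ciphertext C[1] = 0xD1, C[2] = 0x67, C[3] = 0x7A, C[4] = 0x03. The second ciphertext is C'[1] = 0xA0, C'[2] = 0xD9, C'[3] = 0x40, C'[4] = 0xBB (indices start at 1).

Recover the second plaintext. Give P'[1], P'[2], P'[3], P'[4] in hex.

In OFB with a reused IV, both messages share the same keystream S_i, so C_i ⊕ C'_i = P_i ⊕ P'_i and thus P'_i = P_i ⊕ C_i ⊕ C'_i.
P'[1]: 0x5B ⊕ 0xD1 ⊕ 0xA0 = 0x2A.
P'[2]: 0x23 ⊕ 0x67 ⊕ 0xD9 = 0x9D.
P'[3]: 0x84 ⊕ 0x7A ⊕ 0x40 = 0xBE.
P'[4]: 0xBB ⊕ 0x03 ⊕ 0xBB = 0x03.

P'[1] = 0x2A, P'[2] = 0x9D, P'[3] = 0xBE, P'[4] = 0x03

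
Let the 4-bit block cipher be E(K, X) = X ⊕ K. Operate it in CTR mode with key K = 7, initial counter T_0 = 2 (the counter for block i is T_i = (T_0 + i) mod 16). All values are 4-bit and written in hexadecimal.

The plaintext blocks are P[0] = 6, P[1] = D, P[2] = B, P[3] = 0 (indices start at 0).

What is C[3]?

CTR encryption: S_i = E(K, T_i) where T_i is the counter for block i; C_i = P_i ⊕ S_i.
C[0]: T = 2, S = E(K, T) = 5; 6 ⊕ 5 = 3.
C[1]: T = 3, S = E(K, T) = 4; D ⊕ 4 = 9.
C[2]: T = 4, S = E(K, T) = 3; B ⊕ 3 = 8.
C[3]: T = 5, S = E(K, T) = 2; 0 ⊕ 2 = 2.

C[3] = 2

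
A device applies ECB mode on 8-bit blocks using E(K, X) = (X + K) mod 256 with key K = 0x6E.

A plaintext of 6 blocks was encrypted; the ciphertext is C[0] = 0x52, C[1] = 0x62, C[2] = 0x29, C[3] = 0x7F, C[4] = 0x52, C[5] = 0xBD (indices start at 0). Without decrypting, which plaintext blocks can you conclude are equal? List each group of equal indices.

ECB encrypts each block independently with the same key, so equal ciphertext blocks imply equal plaintext blocks.
C[0] = C[4] = 0x52, so P[0] = P[4].

P[0] = P[4]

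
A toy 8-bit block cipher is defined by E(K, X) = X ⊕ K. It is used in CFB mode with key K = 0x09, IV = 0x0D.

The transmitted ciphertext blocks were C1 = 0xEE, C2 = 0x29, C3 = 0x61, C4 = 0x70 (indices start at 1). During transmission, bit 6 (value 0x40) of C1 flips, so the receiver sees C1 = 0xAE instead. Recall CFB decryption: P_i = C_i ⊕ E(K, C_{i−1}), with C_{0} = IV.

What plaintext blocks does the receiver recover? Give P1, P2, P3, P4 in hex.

Only C1 changed, to 0xAE. In CFB, a change in C_i flips the same bit in P_i and garbles P_{i+1}. Decrypting the received ciphertext:
P1: E(K, 0x0D) = 0x04; 0xAE ⊕ 0x04 = 0xAA.
P2: E(K, 0xAE) = 0xA7; 0x29 ⊕ 0xA7 = 0x8E.
P3: E(K, 0x29) = 0x20; 0x61 ⊕ 0x20 = 0x41.
P4: E(K, 0x61) = 0x68; 0x70 ⊕ 0x68 = 0x18.
Blocks that differ from the original plaintext: P1, P2.

P1 = 0xAA, P2 = 0x8E, P3 = 0x41, P4 = 0x18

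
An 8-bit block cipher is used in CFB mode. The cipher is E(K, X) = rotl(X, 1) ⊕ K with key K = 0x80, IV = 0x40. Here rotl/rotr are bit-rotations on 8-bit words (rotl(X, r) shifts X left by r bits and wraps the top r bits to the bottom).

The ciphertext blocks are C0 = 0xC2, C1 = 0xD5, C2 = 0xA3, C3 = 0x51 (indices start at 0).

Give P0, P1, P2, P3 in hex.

CFB decryption: P_i = C_i ⊕ E(K, C_{i−1}), with C_{−1} = IV.
P0: E(K, 0x40) = 0x00; 0xC2 ⊕ 0x00 = 0xC2.
P1: E(K, 0xC2) = 0x05; 0xD5 ⊕ 0x05 = 0xD0.
P2: E(K, 0xD5) = 0x2B; 0xA3 ⊕ 0x2B = 0x88.
P3: E(K, 0xA3) = 0xC7; 0x51 ⊕ 0xC7 = 0x96.

P0 = 0xC2, P1 = 0xD0, P2 = 0x88, P3 = 0x96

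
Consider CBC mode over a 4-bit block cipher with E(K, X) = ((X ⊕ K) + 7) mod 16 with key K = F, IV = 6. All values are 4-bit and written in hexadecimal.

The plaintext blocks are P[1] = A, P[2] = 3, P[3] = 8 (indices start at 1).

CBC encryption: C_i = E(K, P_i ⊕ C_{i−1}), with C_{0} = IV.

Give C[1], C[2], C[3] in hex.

C[1]: P[1] ⊕ 6 = C; E(K, C) = A.
C[2]: P[2] ⊕ A = 9; E(K, 9) = D.
C[3]: P[3] ⊕ D = 5; E(K, 5) = 1.

C[1] = A, C[2] = D, C[3] = 1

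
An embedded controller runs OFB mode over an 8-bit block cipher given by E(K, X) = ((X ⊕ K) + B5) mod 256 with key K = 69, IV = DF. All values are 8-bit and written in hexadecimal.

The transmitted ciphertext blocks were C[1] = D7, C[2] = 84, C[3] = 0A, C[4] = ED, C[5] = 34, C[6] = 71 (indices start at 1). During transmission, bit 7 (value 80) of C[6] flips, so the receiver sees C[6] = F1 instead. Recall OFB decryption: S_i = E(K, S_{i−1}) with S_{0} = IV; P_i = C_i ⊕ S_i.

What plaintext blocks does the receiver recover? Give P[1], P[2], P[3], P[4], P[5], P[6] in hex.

P[1] = BC, P[2] = 33, P[3] = 99, P[4] = 42, P[5] = 4F, P[6] = 36

Only C[6] changed, to F1. In OFB, a change in C_i flips the same bit in P_i only; the keystream is unaffected. Decrypting the received ciphertext:
P[1]: S = E(K, DF) = 6B; D7 ⊕ 6B = BC.
P[2]: S = E(K, 6B) = B7; 84 ⊕ B7 = 33.
P[3]: S = E(K, B7) = 93; 0A ⊕ 93 = 99.
P[4]: S = E(K, 93) = AF; ED ⊕ AF = 42.
P[5]: S = E(K, AF) = 7B; 34 ⊕ 7B = 4F.
P[6]: S = E(K, 7B) = C7; F1 ⊕ C7 = 36.
Blocks that differ from the original plaintext: P[6].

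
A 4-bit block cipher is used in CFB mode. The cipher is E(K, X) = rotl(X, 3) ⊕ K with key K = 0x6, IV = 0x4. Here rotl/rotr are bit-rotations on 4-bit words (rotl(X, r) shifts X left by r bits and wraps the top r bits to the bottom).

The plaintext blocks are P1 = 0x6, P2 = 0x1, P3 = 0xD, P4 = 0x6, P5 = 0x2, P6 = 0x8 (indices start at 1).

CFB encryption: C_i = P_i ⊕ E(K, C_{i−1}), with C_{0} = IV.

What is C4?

C4 = 0x4

C1: E(K, 0x4) = 0x4; 0x6 ⊕ 0x4 = 0x2.
C2: E(K, 0x2) = 0x7; 0x1 ⊕ 0x7 = 0x6.
C3: E(K, 0x6) = 0x5; 0xD ⊕ 0x5 = 0x8.
C4: E(K, 0x8) = 0x2; 0x6 ⊕ 0x2 = 0x4.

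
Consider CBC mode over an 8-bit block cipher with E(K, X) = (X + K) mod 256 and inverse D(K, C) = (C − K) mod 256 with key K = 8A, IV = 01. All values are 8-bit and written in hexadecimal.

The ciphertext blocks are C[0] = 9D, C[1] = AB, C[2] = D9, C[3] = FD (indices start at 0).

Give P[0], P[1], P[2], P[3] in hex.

CBC decryption: P_i = D(K, C_i) ⊕ C_{i−1}, with C_{−1} = IV.
P[0]: D(K, 9D) = 13; 13 ⊕ 01 = 12.
P[1]: D(K, AB) = 21; 21 ⊕ 9D = BC.
P[2]: D(K, D9) = 4F; 4F ⊕ AB = E4.
P[3]: D(K, FD) = 73; 73 ⊕ D9 = AA.

P[0] = 12, P[1] = BC, P[2] = E4, P[3] = AA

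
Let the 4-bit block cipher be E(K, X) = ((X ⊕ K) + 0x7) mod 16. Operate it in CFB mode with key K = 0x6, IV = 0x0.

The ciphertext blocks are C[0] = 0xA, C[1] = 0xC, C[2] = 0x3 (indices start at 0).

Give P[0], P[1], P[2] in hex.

P[0] = 0x7, P[1] = 0xF, P[2] = 0x2

CFB decryption: P_i = C_i ⊕ E(K, C_{i−1}), with C_{−1} = IV.
P[0]: E(K, 0x0) = 0xD; 0xA ⊕ 0xD = 0x7.
P[1]: E(K, 0xA) = 0x3; 0xC ⊕ 0x3 = 0xF.
P[2]: E(K, 0xC) = 0x1; 0x3 ⊕ 0x1 = 0x2.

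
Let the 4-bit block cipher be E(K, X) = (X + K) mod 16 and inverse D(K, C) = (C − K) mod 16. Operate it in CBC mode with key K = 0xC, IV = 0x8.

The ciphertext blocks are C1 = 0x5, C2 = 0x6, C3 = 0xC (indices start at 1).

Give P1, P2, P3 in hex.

P1 = 0x1, P2 = 0xF, P3 = 0x6

CBC decryption: P_i = D(K, C_i) ⊕ C_{i−1}, with C_{0} = IV.
P1: D(K, 0x5) = 0x9; 0x9 ⊕ 0x8 = 0x1.
P2: D(K, 0x6) = 0xA; 0xA ⊕ 0x5 = 0xF.
P3: D(K, 0xC) = 0x0; 0x0 ⊕ 0x6 = 0x6.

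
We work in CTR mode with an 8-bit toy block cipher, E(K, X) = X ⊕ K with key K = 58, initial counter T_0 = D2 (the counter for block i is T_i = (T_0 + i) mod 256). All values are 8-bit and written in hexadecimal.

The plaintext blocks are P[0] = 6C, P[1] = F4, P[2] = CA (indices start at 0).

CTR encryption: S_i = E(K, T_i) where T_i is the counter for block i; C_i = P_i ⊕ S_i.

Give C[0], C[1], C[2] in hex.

C[0]: T = D2, S = E(K, T) = 8A; 6C ⊕ 8A = E6.
C[1]: T = D3, S = E(K, T) = 8B; F4 ⊕ 8B = 7F.
C[2]: T = D4, S = E(K, T) = 8C; CA ⊕ 8C = 46.

C[0] = E6, C[1] = 7F, C[2] = 46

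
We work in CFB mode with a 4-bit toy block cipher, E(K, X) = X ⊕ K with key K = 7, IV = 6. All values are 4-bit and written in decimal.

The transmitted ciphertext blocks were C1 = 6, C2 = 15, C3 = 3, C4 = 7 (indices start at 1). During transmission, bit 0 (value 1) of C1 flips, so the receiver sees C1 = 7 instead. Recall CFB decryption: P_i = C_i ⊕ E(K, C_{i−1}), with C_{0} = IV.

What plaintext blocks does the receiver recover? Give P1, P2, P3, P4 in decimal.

P1 = 6, P2 = 15, P3 = 11, P4 = 3

Only C1 changed, to 7. In CFB, a change in C_i flips the same bit in P_i and garbles P_{i+1}. Decrypting the received ciphertext:
P1: E(K, 6) = 1; 7 ⊕ 1 = 6.
P2: E(K, 7) = 0; 15 ⊕ 0 = 15.
P3: E(K, 15) = 8; 3 ⊕ 8 = 11.
P4: E(K, 3) = 4; 7 ⊕ 4 = 3.
Blocks that differ from the original plaintext: P1, P2.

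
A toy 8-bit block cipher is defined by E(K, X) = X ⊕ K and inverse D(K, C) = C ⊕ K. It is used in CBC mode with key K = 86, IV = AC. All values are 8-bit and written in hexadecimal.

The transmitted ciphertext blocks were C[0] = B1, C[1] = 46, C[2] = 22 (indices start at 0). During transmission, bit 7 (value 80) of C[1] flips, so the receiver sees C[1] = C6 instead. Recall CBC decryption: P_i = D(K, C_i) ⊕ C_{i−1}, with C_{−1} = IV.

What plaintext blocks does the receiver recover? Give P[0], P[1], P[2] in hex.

P[0] = 9B, P[1] = F1, P[2] = 62

Only C[1] changed, to C6. In CBC, a change in C_i garbles P_i and flips the same bit in P_{i+1}. Decrypting the received ciphertext:
P[0]: D(K, B1) = 37; 37 ⊕ AC = 9B.
P[1]: D(K, C6) = 40; 40 ⊕ B1 = F1.
P[2]: D(K, 22) = A4; A4 ⊕ C6 = 62.
Blocks that differ from the original plaintext: P[1], P[2].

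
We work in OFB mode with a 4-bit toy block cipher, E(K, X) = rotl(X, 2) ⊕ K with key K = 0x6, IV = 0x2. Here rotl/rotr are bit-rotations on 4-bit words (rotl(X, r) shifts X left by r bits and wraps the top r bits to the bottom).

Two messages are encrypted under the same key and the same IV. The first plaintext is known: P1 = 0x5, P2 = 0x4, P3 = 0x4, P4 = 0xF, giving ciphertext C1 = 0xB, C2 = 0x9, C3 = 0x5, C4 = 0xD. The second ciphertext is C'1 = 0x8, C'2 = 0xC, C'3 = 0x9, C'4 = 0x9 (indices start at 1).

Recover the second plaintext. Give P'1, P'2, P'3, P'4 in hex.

P'1 = 0x6, P'2 = 0x1, P'3 = 0x8, P'4 = 0xB

In OFB with a reused IV, both messages share the same keystream S_i, so C_i ⊕ C'_i = P_i ⊕ P'_i and thus P'_i = P_i ⊕ C_i ⊕ C'_i.
P'1: 0x5 ⊕ 0xB ⊕ 0x8 = 0x6.
P'2: 0x4 ⊕ 0x9 ⊕ 0xC = 0x1.
P'3: 0x4 ⊕ 0x5 ⊕ 0x9 = 0x8.
P'4: 0xF ⊕ 0xD ⊕ 0x9 = 0xB.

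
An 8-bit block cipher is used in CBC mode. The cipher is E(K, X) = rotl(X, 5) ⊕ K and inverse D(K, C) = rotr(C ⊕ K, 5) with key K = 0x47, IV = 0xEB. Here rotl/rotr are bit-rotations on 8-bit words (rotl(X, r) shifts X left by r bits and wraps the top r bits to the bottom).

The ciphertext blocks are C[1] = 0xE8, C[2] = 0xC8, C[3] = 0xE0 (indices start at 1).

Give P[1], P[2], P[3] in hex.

CBC decryption: P_i = D(K, C_i) ⊕ C_{i−1}, with C_{0} = IV.
P[1]: D(K, 0xE8) = 0x7D; 0x7D ⊕ 0xEB = 0x96.
P[2]: D(K, 0xC8) = 0x7C; 0x7C ⊕ 0xE8 = 0x94.
P[3]: D(K, 0xE0) = 0x3D; 0x3D ⊕ 0xC8 = 0xF5.

P[1] = 0x96, P[2] = 0x94, P[3] = 0xF5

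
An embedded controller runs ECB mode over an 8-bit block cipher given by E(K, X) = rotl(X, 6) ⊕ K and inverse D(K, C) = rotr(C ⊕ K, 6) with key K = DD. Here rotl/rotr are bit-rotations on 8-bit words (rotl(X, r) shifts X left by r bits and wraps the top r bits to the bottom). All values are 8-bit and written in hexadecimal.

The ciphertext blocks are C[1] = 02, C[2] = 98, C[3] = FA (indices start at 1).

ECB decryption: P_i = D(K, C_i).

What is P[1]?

P[1] = 7F

P[1]: D(K, 02) = 7F.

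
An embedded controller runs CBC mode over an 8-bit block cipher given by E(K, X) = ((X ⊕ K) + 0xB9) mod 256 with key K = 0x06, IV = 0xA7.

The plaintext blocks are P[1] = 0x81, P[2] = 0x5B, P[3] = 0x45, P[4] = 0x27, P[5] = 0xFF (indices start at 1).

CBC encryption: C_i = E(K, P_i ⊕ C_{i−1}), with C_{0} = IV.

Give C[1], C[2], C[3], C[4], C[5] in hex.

C[1] = 0xD9, C[2] = 0x3D, C[3] = 0x37, C[4] = 0xCF, C[5] = 0xEF

C[1]: P[1] ⊕ 0xA7 = 0x26; E(K, 0x26) = 0xD9.
C[2]: P[2] ⊕ 0xD9 = 0x82; E(K, 0x82) = 0x3D.
C[3]: P[3] ⊕ 0x3D = 0x78; E(K, 0x78) = 0x37.
C[4]: P[4] ⊕ 0x37 = 0x10; E(K, 0x10) = 0xCF.
C[5]: P[5] ⊕ 0xCF = 0x30; E(K, 0x30) = 0xEF.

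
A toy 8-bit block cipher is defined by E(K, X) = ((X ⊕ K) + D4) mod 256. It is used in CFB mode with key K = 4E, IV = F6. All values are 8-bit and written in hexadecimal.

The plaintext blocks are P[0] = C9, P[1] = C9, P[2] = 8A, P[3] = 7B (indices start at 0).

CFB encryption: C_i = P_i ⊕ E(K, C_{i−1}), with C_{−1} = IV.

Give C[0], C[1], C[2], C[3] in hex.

C[0] = 45, C[1] = 16, C[2] = A6, C[3] = C7

C[0]: E(K, F6) = 8C; C9 ⊕ 8C = 45.
C[1]: E(K, 45) = DF; C9 ⊕ DF = 16.
C[2]: E(K, 16) = 2C; 8A ⊕ 2C = A6.
C[3]: E(K, A6) = BC; 7B ⊕ BC = C7.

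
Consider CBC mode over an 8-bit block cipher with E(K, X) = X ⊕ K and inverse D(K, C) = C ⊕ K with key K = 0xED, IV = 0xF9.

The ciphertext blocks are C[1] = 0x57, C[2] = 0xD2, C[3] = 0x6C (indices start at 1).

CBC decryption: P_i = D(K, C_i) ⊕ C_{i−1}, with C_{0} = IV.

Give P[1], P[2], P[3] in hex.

P[1]: D(K, 0x57) = 0xBA; 0xBA ⊕ 0xF9 = 0x43.
P[2]: D(K, 0xD2) = 0x3F; 0x3F ⊕ 0x57 = 0x68.
P[3]: D(K, 0x6C) = 0x81; 0x81 ⊕ 0xD2 = 0x53.

P[1] = 0x43, P[2] = 0x68, P[3] = 0x53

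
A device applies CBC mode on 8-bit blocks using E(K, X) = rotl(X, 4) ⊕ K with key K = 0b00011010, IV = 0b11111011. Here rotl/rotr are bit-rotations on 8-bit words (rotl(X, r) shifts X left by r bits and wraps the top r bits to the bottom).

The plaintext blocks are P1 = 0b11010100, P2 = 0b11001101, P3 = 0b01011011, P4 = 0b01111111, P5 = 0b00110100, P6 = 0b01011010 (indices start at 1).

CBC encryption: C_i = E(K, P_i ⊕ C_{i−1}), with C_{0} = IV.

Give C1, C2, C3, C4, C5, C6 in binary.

C1 = 0b11101000, C2 = 0b01001000, C3 = 0b00101011, C4 = 0b01011111, C5 = 0b10101100, C6 = 0b01110101

C1: P1 ⊕ 0b11111011 = 0b00101111; E(K, 0b00101111) = 0b11101000.
C2: P2 ⊕ 0b11101000 = 0b00100101; E(K, 0b00100101) = 0b01001000.
C3: P3 ⊕ 0b01001000 = 0b00010011; E(K, 0b00010011) = 0b00101011.
C4: P4 ⊕ 0b00101011 = 0b01010100; E(K, 0b01010100) = 0b01011111.
C5: P5 ⊕ 0b01011111 = 0b01101011; E(K, 0b01101011) = 0b10101100.
C6: P6 ⊕ 0b10101100 = 0b11110110; E(K, 0b11110110) = 0b01110101.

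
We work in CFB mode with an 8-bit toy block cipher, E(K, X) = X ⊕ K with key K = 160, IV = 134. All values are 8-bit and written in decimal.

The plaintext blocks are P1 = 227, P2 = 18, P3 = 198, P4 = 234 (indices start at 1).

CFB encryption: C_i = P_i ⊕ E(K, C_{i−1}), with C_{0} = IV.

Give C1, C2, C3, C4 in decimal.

C1 = 197, C2 = 119, C3 = 17, C4 = 91

C1: E(K, 134) = 38; 227 ⊕ 38 = 197.
C2: E(K, 197) = 101; 18 ⊕ 101 = 119.
C3: E(K, 119) = 215; 198 ⊕ 215 = 17.
C4: E(K, 17) = 177; 234 ⊕ 177 = 91.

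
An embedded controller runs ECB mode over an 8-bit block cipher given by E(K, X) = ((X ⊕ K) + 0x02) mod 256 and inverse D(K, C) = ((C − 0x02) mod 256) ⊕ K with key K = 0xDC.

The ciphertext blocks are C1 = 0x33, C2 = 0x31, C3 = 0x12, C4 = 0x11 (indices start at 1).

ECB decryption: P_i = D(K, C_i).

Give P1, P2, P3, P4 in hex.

P1: D(K, 0x33) = 0xED.
P2: D(K, 0x31) = 0xF3.
P3: D(K, 0x12) = 0xCC.
P4: D(K, 0x11) = 0xD3.

P1 = 0xED, P2 = 0xF3, P3 = 0xCC, P4 = 0xD3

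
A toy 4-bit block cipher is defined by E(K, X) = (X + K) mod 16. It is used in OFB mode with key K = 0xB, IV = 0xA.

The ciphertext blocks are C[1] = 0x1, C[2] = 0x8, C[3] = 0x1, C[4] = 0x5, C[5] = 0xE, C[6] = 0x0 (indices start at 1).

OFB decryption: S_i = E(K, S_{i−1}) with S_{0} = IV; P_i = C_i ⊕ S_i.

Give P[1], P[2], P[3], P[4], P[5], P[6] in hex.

P[1] = 0x4, P[2] = 0x8, P[3] = 0xA, P[4] = 0x3, P[5] = 0xF, P[6] = 0xC

P[1]: S = E(K, 0xA) = 0x5; 0x1 ⊕ 0x5 = 0x4.
P[2]: S = E(K, 0x5) = 0x0; 0x8 ⊕ 0x0 = 0x8.
P[3]: S = E(K, 0x0) = 0xB; 0x1 ⊕ 0xB = 0xA.
P[4]: S = E(K, 0xB) = 0x6; 0x5 ⊕ 0x6 = 0x3.
P[5]: S = E(K, 0x6) = 0x1; 0xE ⊕ 0x1 = 0xF.
P[6]: S = E(K, 0x1) = 0xC; 0x0 ⊕ 0xC = 0xC.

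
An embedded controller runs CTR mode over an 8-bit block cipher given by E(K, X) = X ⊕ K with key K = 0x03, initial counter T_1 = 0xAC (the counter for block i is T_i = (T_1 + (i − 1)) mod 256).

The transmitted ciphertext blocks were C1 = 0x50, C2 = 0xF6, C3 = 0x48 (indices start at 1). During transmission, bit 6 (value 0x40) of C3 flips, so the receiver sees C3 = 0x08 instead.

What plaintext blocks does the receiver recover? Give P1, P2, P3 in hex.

CTR decryption: S_i = E(K, T_i) where T_i is the counter for block i; P_i = C_i ⊕ S_i.
Only C3 changed, to 0x08. In CTR, a change in C_i flips the same bit in P_i only; the keystream is unaffected. Decrypting the received ciphertext:
P1: T = 0xAC, S = E(K, T) = 0xAF; 0x50 ⊕ 0xAF = 0xFF.
P2: T = 0xAD, S = E(K, T) = 0xAE; 0xF6 ⊕ 0xAE = 0x58.
P3: T = 0xAE, S = E(K, T) = 0xAD; 0x08 ⊕ 0xAD = 0xA5.
Blocks that differ from the original plaintext: P3.

P1 = 0xFF, P2 = 0x58, P3 = 0xA5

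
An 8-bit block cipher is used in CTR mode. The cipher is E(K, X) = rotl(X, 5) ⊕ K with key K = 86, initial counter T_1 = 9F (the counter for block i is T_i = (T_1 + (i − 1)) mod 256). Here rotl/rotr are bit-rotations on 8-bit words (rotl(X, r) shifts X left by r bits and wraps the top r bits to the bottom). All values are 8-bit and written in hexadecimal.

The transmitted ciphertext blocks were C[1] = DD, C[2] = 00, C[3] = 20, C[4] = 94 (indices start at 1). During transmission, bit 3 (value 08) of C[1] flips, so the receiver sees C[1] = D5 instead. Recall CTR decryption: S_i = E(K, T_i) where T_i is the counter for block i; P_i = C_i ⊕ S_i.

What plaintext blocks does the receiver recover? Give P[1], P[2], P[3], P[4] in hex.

Only C[1] changed, to D5. In CTR, a change in C_i flips the same bit in P_i only; the keystream is unaffected. Decrypting the received ciphertext:
P[1]: T = 9F, S = E(K, T) = 75; D5 ⊕ 75 = A0.
P[2]: T = A0, S = E(K, T) = 92; 00 ⊕ 92 = 92.
P[3]: T = A1, S = E(K, T) = B2; 20 ⊕ B2 = 92.
P[4]: T = A2, S = E(K, T) = D2; 94 ⊕ D2 = 46.
Blocks that differ from the original plaintext: P[1].

P[1] = A0, P[2] = 92, P[3] = 92, P[4] = 46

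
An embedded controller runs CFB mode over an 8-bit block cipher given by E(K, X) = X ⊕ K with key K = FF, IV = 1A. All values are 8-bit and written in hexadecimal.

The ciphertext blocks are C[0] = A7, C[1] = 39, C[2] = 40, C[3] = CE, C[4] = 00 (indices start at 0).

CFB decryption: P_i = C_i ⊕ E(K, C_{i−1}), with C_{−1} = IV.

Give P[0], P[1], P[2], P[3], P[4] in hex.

P[0] = 42, P[1] = 61, P[2] = 86, P[3] = 71, P[4] = 31

P[0]: E(K, 1A) = E5; A7 ⊕ E5 = 42.
P[1]: E(K, A7) = 58; 39 ⊕ 58 = 61.
P[2]: E(K, 39) = C6; 40 ⊕ C6 = 86.
P[3]: E(K, 40) = BF; CE ⊕ BF = 71.
P[4]: E(K, CE) = 31; 00 ⊕ 31 = 31.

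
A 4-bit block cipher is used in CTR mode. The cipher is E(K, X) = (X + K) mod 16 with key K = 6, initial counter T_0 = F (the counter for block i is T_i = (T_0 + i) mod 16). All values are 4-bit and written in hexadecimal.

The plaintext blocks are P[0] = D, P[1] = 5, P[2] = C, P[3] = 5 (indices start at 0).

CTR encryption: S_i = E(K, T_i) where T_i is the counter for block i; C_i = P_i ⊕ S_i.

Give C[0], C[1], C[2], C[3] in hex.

C[0] = 8, C[1] = 3, C[2] = B, C[3] = D

C[0]: T = F, S = E(K, T) = 5; D ⊕ 5 = 8.
C[1]: T = 0, S = E(K, T) = 6; 5 ⊕ 6 = 3.
C[2]: T = 1, S = E(K, T) = 7; C ⊕ 7 = B.
C[3]: T = 2, S = E(K, T) = 8; 5 ⊕ 8 = D.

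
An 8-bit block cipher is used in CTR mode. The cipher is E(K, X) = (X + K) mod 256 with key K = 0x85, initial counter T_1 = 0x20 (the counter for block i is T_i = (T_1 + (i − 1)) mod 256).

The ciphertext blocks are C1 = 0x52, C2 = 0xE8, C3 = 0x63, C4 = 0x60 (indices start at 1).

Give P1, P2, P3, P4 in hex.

P1 = 0xF7, P2 = 0x4E, P3 = 0xC4, P4 = 0xC8

CTR decryption: S_i = E(K, T_i) where T_i is the counter for block i; P_i = C_i ⊕ S_i.
P1: T = 0x20, S = E(K, T) = 0xA5; 0x52 ⊕ 0xA5 = 0xF7.
P2: T = 0x21, S = E(K, T) = 0xA6; 0xE8 ⊕ 0xA6 = 0x4E.
P3: T = 0x22, S = E(K, T) = 0xA7; 0x63 ⊕ 0xA7 = 0xC4.
P4: T = 0x23, S = E(K, T) = 0xA8; 0x60 ⊕ 0xA8 = 0xC8.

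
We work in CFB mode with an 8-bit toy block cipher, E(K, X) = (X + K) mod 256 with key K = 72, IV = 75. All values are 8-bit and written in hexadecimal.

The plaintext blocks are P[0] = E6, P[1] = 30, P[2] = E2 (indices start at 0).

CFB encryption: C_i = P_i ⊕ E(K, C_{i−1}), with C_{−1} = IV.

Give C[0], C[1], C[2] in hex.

C[0] = 01, C[1] = 43, C[2] = 57

C[0]: E(K, 75) = E7; E6 ⊕ E7 = 01.
C[1]: E(K, 01) = 73; 30 ⊕ 73 = 43.
C[2]: E(K, 43) = B5; E2 ⊕ B5 = 57.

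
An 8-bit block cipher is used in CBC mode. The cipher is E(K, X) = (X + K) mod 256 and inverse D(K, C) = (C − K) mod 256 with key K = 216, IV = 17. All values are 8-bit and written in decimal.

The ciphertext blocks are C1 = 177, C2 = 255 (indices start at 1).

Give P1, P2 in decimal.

CBC decryption: P_i = D(K, C_i) ⊕ C_{i−1}, with C_{0} = IV.
P1: D(K, 177) = 217; 217 ⊕ 17 = 200.
P2: D(K, 255) = 39; 39 ⊕ 177 = 150.

P1 = 200, P2 = 150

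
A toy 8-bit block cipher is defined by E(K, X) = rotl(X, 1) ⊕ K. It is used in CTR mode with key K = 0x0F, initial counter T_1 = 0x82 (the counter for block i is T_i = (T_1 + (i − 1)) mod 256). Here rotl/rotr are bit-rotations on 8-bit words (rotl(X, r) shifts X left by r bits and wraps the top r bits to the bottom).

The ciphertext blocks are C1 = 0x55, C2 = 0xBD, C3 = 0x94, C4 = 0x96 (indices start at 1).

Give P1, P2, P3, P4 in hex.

P1 = 0x5F, P2 = 0xB5, P3 = 0x92, P4 = 0x92

CTR decryption: S_i = E(K, T_i) where T_i is the counter for block i; P_i = C_i ⊕ S_i.
P1: T = 0x82, S = E(K, T) = 0x0A; 0x55 ⊕ 0x0A = 0x5F.
P2: T = 0x83, S = E(K, T) = 0x08; 0xBD ⊕ 0x08 = 0xB5.
P3: T = 0x84, S = E(K, T) = 0x06; 0x94 ⊕ 0x06 = 0x92.
P4: T = 0x85, S = E(K, T) = 0x04; 0x96 ⊕ 0x04 = 0x92.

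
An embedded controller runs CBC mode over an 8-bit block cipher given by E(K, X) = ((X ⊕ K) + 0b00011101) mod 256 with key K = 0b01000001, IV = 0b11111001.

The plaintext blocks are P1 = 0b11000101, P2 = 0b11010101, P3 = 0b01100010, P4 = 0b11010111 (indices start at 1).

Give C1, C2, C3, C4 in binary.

C1 = 0b10011010, C2 = 0b00101011, C3 = 0b00100101, C4 = 0b11010000

CBC encryption: C_i = E(K, P_i ⊕ C_{i−1}), with C_{0} = IV.
C1: P1 ⊕ 0b11111001 = 0b00111100; E(K, 0b00111100) = 0b10011010.
C2: P2 ⊕ 0b10011010 = 0b01001111; E(K, 0b01001111) = 0b00101011.
C3: P3 ⊕ 0b00101011 = 0b01001001; E(K, 0b01001001) = 0b00100101.
C4: P4 ⊕ 0b00100101 = 0b11110010; E(K, 0b11110010) = 0b11010000.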